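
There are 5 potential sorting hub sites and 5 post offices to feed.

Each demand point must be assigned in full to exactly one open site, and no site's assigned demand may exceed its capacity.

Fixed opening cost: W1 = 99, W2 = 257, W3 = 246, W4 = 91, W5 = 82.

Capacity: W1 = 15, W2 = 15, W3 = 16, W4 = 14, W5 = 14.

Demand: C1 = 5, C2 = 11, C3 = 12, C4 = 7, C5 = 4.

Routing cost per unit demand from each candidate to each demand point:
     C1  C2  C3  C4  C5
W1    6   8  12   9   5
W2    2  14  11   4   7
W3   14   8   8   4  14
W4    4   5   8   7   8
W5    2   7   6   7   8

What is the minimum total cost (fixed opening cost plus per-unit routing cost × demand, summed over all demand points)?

521

Open {W1, W4, W5}; cheapest assignment that respects the capacities:
  W1 (cap 15, load 15): C2, C5 — cost 11×8 + 4×5 = 108
  W4 (cap 14, load 12): C1, C4 — cost 5×4 + 7×7 = 69
  W5 (cap 14, load 12): C3 — cost 12×6 = 72
  Shipping 249, fixed 272 → total 521.
  Any other capacity-feasible assignment to {W1, W4, W5} ships for at least 249.
Compare {W1, W2, W5}: its best feasible assignment gives total 656.
Compare {W3, W4, W5}: its best feasible assignment gives total 685.
Every other set of open sites that can feasibly serve all demand totals ≥ 656 even under its best assignment. Minimum: 521.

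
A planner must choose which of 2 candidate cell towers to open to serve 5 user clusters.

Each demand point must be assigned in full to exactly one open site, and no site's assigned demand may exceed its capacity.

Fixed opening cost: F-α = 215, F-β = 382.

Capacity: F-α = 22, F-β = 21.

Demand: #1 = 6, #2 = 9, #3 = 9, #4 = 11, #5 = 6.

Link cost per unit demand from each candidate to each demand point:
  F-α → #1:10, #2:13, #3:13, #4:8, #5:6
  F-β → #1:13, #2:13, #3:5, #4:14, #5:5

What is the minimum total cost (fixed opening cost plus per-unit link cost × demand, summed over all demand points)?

Open {F-α, F-β}; cheapest assignment that respects the capacities:
  F-α (cap 22, load 20): #2, #4 — cost 9×13 + 11×8 = 205
  F-β (cap 21, load 21): #1, #3, #5 — cost 6×13 + 9×5 + 6×5 = 153
  Shipping 358, fixed 597 → total 955.
  Any other capacity-feasible assignment to {F-α, F-β} ships for at least 358.
Total demand is 41 and no other set of sites has combined capacity ≥ 41, so {F-α, F-β} is the only feasible choice of open sites. Minimum: 955.

955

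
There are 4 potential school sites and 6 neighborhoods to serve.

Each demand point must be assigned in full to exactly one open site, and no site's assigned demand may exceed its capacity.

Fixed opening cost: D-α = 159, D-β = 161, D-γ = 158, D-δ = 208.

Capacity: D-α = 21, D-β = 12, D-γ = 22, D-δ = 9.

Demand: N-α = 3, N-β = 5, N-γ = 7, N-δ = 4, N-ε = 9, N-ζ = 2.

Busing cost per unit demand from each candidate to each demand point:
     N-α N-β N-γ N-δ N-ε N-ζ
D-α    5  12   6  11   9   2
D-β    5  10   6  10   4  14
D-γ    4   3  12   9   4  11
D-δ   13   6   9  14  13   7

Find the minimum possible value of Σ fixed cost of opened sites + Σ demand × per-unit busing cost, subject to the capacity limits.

Open {D-α, D-γ}; cheapest assignment that respects the capacities:
  D-α (cap 21, load 9): N-γ, N-ζ — cost 7×6 + 2×2 = 46
  D-γ (cap 22, load 21): N-α, N-β, N-δ, N-ε — cost 3×4 + 5×3 + 4×9 + 9×4 = 99
  Shipping 145, fixed 317 → total 462.
  Any other capacity-feasible assignment to {D-α, D-γ} ships for at least 145.
Compare {D-β, D-γ}: its best feasible assignment gives total 485.
Compare {D-α, D-β}: its best feasible assignment gives total 521.
Every other set of open sites that can feasibly serve all demand totals ≥ 485 even under its best assignment. Minimum: 462.

462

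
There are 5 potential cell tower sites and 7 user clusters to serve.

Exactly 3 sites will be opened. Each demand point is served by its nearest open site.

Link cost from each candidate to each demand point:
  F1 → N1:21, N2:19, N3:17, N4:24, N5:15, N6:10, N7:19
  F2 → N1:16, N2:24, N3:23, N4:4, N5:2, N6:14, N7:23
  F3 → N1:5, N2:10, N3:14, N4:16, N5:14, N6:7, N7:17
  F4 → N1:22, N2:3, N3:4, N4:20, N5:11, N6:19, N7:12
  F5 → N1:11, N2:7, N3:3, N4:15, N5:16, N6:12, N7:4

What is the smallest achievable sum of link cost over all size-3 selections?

Open {F2, F3, F5}.
  N1→F3 5, N2→F5 7, N3→F5 3, N4→F2 4, N5→F2 2, N6→F3 7, N7→F5 4  ⇒ total 32.
Compare {F2, F3, F4}: total 37.
Compare {F2, F4, F5}: total 39.
No size-3 selection does better; minimum is 32.

32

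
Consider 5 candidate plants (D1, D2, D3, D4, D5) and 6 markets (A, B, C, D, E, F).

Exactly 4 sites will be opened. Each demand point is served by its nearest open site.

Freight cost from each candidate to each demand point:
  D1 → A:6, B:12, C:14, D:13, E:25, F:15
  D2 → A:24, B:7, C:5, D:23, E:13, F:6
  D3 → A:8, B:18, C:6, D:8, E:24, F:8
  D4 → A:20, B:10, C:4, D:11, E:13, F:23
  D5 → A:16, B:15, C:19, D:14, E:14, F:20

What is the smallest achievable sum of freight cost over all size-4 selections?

Open {D1, D2, D3, D4}.
  A→D1 6, B→D2 7, C→D4 4, D→D3 8, E→D2 13, F→D2 6  ⇒ total 44.
Compare {D1, D2, D3, D5}: total 45.
Compare {D2, D3, D4, D5}: total 46.
No size-4 selection does better; minimum is 44.

44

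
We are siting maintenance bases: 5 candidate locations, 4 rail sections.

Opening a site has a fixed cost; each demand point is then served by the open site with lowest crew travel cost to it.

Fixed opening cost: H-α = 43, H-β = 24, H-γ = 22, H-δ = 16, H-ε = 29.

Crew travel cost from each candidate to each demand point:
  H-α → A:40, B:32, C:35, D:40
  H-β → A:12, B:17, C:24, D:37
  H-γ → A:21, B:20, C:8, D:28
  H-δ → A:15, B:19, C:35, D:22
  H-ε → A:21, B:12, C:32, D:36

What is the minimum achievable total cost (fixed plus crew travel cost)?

Open {H-γ}: assign each demand point to its cheapest open site.
  A→H-γ 21, B→H-γ 20, C→H-γ 8, D→H-γ 28
  crew travel cost 77, fixed 22 → total 99.
Compare {H-γ, H-δ}: crew travel cost 64 + fixed 38 = 102.
Compare {H-δ}: crew travel cost 91 + fixed 16 = 107.
Compare {H-β, H-γ}: crew travel cost 65 + fixed 46 = 111.
All other subsets cost ≥ 102. Minimum total cost: 99.

99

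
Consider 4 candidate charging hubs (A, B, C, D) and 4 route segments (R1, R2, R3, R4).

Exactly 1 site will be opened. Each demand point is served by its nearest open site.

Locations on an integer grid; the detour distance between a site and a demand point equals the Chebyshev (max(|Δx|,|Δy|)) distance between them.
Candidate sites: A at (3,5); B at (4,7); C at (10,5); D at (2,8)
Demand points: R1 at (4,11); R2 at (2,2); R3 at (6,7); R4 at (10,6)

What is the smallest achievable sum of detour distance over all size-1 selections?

17

Open {B}.
  R1→B 4, R2→B 5, R3→B 2, R4→B 6  ⇒ total 17.
Compare {A}: total 19.
Compare {C}: total 19.
No size-1 selection does better; minimum is 17.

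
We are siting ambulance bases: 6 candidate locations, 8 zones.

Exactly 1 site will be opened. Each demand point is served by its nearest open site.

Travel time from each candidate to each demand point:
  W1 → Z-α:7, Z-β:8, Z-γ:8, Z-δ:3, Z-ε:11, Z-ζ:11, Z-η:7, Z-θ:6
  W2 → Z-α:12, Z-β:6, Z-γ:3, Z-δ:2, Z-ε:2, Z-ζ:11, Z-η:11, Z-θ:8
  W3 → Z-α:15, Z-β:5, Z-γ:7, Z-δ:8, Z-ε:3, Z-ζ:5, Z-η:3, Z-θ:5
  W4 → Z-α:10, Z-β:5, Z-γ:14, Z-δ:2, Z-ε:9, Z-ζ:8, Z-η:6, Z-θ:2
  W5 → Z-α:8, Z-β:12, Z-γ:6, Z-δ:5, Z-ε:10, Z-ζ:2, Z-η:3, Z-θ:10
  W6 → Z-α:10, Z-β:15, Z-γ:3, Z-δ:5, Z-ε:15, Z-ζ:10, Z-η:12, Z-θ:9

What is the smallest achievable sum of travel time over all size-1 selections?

51

Open {W3}.
  Z-α→W3 15, Z-β→W3 5, Z-γ→W3 7, Z-δ→W3 8, Z-ε→W3 3, Z-ζ→W3 5, Z-η→W3 3, Z-θ→W3 5  ⇒ total 51.
Compare {W2}: total 55.
Compare {W4}: total 56.
No size-1 selection does better; minimum is 51.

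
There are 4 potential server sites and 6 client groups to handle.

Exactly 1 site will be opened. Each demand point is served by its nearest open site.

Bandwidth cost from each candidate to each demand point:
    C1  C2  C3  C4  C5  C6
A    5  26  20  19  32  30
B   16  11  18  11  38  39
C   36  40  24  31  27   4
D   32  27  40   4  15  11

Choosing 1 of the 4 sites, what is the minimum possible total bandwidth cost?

Open {D}.
  C1→D 32, C2→D 27, C3→D 40, C4→D 4, C5→D 15, C6→D 11  ⇒ total 129.
Compare {A}: total 132.
Compare {B}: total 133.
No size-1 selection does better; minimum is 129.

129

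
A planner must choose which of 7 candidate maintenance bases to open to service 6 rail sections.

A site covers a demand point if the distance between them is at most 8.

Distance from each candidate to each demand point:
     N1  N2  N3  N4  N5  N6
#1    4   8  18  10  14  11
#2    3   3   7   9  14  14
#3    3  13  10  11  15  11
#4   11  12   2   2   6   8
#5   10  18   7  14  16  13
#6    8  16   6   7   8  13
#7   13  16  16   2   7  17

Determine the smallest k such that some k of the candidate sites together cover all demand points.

Coverage sets (demand points within 8 of each site):
  #1: {N1, N2}
  #2: {N1, N2, N3}
  #3: {N1}
  #4: {N3, N4, N5, N6}
  #5: {N3}
  #6: {N1, N3, N4, N5}
  #7: {N4, N5}
No single site covers all 6 demand points.
But {#1, #4} covers everything, so the minimum is 2.

2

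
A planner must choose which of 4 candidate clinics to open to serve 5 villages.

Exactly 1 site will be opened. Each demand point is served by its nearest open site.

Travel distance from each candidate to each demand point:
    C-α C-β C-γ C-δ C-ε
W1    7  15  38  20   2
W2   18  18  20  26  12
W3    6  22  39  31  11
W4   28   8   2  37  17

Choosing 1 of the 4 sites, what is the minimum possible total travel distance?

Open {W1}.
  C-α→W1 7, C-β→W1 15, C-γ→W1 38, C-δ→W1 20, C-ε→W1 2  ⇒ total 82.
Compare {W4}: total 92.
Compare {W2}: total 94.
No size-1 selection does better; minimum is 82.

82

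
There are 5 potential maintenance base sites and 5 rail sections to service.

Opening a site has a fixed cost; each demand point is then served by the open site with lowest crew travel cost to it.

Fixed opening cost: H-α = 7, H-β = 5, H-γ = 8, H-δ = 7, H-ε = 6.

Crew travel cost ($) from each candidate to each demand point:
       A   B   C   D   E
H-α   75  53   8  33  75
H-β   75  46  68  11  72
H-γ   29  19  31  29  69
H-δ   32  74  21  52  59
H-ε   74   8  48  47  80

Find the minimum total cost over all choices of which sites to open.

143

Open {H-α, H-β, H-δ, H-ε}: assign each demand point to its cheapest open site.
  A→H-δ 32, B→H-ε 8, C→H-α 8, D→H-β 11, E→H-δ 59
  crew travel cost 118, fixed 25 → total 143.
Compare {H-α, H-β, H-γ, H-δ, H-ε}: crew travel cost 115 + fixed 33 = 148.
Compare {H-β, H-δ, H-ε}: crew travel cost 131 + fixed 18 = 149.
Compare {H-α, H-β, H-γ, H-ε}: crew travel cost 125 + fixed 26 = 151.
All other subsets cost ≥ 148. Minimum total cost: 143.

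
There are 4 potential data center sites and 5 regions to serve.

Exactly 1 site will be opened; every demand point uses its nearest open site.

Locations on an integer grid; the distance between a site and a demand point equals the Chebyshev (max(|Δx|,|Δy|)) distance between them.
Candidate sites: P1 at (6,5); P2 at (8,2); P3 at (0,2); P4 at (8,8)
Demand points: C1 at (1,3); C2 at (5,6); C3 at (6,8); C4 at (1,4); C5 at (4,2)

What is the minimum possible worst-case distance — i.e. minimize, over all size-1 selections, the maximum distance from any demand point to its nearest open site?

Open {P1}.
  Farthest demand point is C1 at distance 5 (to P1); all others are ≤ 5.
With {P3} the worst case is 6.
With {P2} the worst case is 7.
No size-1 selection achieves below 5.

5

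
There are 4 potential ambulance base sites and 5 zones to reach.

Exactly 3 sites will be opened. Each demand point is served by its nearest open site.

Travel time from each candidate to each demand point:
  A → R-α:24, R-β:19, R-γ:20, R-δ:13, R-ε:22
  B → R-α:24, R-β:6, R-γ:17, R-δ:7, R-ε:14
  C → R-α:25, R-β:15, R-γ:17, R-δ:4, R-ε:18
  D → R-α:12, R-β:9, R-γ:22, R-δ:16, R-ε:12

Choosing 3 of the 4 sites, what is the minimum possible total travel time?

Open {B, C, D}.
  R-α→D 12, R-β→B 6, R-γ→B 17, R-δ→C 4, R-ε→D 12  ⇒ total 51.
Compare {A, B, D}: total 54.
Compare {A, C, D}: total 54.
No size-3 selection does better; minimum is 51.

51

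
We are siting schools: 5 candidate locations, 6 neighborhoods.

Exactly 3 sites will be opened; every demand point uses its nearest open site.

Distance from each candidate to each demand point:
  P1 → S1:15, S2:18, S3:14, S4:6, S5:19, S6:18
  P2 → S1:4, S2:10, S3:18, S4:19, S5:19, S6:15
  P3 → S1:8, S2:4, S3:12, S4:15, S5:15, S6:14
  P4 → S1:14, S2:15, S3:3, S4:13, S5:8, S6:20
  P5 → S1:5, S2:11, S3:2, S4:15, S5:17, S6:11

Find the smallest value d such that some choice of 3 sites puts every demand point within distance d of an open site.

Open {P1, P4, P5}.
  Farthest demand point is S2 at distance 11 (to P5); all others are ≤ 11.
With {P2, P4, P5} the worst case is 13.
With {P3, P4, P5} the worst case is 13.
No size-3 selection achieves below 11.

11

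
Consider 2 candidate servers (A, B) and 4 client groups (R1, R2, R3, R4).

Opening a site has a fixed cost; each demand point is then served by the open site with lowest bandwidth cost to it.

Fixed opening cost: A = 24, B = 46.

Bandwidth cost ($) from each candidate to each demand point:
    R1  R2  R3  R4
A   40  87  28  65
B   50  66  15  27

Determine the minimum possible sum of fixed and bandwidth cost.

Open {B}: assign each demand point to its cheapest open site.
  R1→B 50, R2→B 66, R3→B 15, R4→B 27
  bandwidth cost 158, fixed 46 → total 204.
Compare {A, B}: bandwidth cost 148 + fixed 70 = 218.
Compare {A}: bandwidth cost 220 + fixed 24 = 244.

204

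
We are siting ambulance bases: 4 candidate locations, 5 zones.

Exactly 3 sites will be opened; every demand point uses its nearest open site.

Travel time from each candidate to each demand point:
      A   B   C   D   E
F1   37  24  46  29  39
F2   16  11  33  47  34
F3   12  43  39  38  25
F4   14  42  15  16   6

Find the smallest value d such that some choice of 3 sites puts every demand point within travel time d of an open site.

Open {F1, F2, F4}.
  Farthest demand point is D at travel time 16 (to F4); all others are ≤ 16.
With {F2, F3, F4} the worst case is 16.
With {F1, F3, F4} the worst case is 24.
No size-3 selection achieves below 16.

16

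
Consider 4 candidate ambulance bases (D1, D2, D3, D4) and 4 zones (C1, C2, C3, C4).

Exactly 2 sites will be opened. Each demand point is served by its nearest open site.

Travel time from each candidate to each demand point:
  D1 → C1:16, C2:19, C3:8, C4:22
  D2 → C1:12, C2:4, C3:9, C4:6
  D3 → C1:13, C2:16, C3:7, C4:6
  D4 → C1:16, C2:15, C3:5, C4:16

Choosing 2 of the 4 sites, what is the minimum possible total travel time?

Open {D2, D4}.
  C1→D2 12, C2→D2 4, C3→D4 5, C4→D2 6  ⇒ total 27.
Compare {D2, D3}: total 29.
Compare {D1, D2}: total 30.
No size-2 selection does better; minimum is 27.

27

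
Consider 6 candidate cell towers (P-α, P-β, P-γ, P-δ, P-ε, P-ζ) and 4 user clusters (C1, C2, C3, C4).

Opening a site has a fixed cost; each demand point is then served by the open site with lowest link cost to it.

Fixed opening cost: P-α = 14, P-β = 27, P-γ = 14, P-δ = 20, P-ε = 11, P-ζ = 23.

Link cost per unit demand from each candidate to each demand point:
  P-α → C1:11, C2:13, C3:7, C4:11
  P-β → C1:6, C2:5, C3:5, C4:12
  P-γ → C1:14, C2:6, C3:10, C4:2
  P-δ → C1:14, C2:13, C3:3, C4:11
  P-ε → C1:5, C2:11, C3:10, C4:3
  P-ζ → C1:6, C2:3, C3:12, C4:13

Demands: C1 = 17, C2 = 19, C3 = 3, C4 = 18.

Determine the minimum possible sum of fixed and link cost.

255

Open {P-γ, P-δ, P-ε, P-ζ}: assign each demand point to its cheapest open site.
  C1→P-ε 17×5=85, C2→P-ζ 19×3=57, C3→P-δ 3×3=9, C4→P-γ 18×2=36
  link cost 187, fixed 68 → total 255.
Compare {P-γ, P-ε, P-ζ}: link cost 208 + fixed 48 = 256.
Compare {P-δ, P-ε, P-ζ}: link cost 205 + fixed 54 = 259.
Compare {P-ε, P-ζ}: link cost 226 + fixed 34 = 260.
All other subsets cost ≥ 256. Minimum total cost: 255.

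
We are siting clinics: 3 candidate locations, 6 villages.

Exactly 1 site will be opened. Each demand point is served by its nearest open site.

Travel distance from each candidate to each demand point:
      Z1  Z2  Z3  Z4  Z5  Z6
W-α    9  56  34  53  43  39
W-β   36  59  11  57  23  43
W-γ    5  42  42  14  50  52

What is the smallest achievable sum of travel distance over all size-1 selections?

205

Open {W-γ}.
  Z1→W-γ 5, Z2→W-γ 42, Z3→W-γ 42, Z4→W-γ 14, Z5→W-γ 50, Z6→W-γ 52  ⇒ total 205.
Compare {W-β}: total 229.
Compare {W-α}: total 234.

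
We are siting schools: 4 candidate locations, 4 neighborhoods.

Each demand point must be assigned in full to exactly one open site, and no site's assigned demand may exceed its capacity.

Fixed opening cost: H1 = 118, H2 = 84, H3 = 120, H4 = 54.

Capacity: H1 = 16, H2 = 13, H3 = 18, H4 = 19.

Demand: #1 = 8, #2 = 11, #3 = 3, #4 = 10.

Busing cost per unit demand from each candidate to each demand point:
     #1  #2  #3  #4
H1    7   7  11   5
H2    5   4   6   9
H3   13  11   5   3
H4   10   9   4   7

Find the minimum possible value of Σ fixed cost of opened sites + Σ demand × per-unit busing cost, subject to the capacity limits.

Open {H3, H4}; cheapest assignment that respects the capacities:
  H3 (cap 18, load 13): #3, #4 — cost 3×5 + 10×3 = 45
  H4 (cap 19, load 19): #1, #2 — cost 8×10 + 11×9 = 179
  Shipping 224, fixed 174 → total 398.
  Any other capacity-feasible assignment to {H3, H4} ships for at least 224.
Compare {H2, H3, H4}: its best feasible assignment gives total 424.
Compare {H2, H4}: its best feasible assignment gives total 425.
Every other set of open sites that can feasibly serve all demand totals ≥ 424 even under its best assignment. Minimum: 398.

398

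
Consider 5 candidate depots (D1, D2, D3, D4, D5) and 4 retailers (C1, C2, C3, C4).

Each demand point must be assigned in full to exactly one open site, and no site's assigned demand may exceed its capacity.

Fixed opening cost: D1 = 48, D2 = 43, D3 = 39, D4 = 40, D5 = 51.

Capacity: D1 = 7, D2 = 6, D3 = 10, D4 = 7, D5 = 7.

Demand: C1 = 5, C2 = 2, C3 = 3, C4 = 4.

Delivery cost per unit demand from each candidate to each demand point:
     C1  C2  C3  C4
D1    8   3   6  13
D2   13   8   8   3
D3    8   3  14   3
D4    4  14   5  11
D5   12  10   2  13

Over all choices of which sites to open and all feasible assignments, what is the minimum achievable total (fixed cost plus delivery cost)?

159

Open {D3, D4}; cheapest assignment that respects the capacities:
  D3 (cap 10, load 9): C2, C3, C4 — cost 2×3 + 3×14 + 4×3 = 60
  D4 (cap 7, load 5): C1 — cost 5×4 = 20
  Shipping 80, fixed 79 → total 159.
  Any other capacity-feasible assignment to {D3, D4} ships for at least 80.
Compare {D1, D3}: its best feasible assignment gives total 163.
Compare {D3, D5}: its best feasible assignment gives total 168.
Every other set of open sites that can feasibly serve all demand totals ≥ 163 even under its best assignment. Minimum: 159.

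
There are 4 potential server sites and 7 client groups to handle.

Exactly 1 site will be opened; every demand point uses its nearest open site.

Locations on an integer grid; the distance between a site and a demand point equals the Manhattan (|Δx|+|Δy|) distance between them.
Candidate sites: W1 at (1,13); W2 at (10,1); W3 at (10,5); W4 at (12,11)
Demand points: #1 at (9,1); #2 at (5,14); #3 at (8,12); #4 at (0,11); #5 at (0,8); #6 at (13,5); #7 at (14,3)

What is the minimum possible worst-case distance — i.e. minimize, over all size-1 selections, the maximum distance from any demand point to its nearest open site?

15

Open {W4}.
  Farthest demand point is #5 at distance 15 (to W4); all others are ≤ 15.
With {W3} the worst case is 16.
With {W2} the worst case is 20.
No size-1 selection achieves below 15.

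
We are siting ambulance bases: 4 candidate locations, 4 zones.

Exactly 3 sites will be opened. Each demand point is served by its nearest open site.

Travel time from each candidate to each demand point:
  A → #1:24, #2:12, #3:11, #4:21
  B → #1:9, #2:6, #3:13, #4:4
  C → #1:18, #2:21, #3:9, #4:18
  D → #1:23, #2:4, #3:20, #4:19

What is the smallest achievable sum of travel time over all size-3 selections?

Open {B, C, D}.
  #1→B 9, #2→D 4, #3→C 9, #4→B 4  ⇒ total 26.
Compare {A, B, C}: total 28.
Compare {A, B, D}: total 28.
No size-3 selection does better; minimum is 26.

26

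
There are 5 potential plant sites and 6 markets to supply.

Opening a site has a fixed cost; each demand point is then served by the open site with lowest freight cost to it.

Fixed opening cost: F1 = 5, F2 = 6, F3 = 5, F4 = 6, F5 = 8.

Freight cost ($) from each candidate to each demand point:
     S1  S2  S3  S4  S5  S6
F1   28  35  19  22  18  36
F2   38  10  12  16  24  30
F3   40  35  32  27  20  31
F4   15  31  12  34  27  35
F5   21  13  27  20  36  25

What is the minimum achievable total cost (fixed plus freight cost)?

118

Open {F1, F2, F4}: assign each demand point to its cheapest open site.
  S1→F4 15, S2→F2 10, S3→F2 12, S4→F2 16, S5→F1 18, S6→F2 30
  freight cost 101, fixed 17 → total 118.
Compare {F2, F4}: freight cost 107 + fixed 12 = 119.
Compare {F2, F3, F4}: freight cost 103 + fixed 17 = 120.
Compare {F1, F2, F5}: freight cost 102 + fixed 19 = 121.
All other subsets cost ≥ 119. Minimum total cost: 118.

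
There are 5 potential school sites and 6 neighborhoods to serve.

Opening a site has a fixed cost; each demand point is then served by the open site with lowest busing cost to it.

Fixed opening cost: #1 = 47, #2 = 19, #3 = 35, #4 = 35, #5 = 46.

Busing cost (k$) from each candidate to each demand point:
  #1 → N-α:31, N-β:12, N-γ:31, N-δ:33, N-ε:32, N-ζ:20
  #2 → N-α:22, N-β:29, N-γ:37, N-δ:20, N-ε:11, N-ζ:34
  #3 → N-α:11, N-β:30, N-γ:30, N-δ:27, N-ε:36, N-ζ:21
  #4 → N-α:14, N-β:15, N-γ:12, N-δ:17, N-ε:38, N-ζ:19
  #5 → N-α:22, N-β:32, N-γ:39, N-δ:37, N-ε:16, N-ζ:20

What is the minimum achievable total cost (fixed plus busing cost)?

Open {#2, #4}: assign each demand point to its cheapest open site.
  N-α→#4 14, N-β→#4 15, N-γ→#4 12, N-δ→#4 17, N-ε→#2 11, N-ζ→#4 19
  busing cost 88, fixed 54 → total 142.
Compare {#4}: busing cost 115 + fixed 35 = 150.
Compare {#2}: busing cost 153 + fixed 19 = 172.
Compare {#4, #5}: busing cost 93 + fixed 81 = 174.
All other subsets cost ≥ 150. Minimum total cost: 142.

142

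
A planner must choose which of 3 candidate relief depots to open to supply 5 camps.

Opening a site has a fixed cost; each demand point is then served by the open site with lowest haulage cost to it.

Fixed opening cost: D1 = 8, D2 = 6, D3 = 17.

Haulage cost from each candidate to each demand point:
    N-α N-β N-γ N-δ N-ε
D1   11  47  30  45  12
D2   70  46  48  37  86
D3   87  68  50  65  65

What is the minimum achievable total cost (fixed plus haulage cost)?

Open {D1, D2}: assign each demand point to its cheapest open site.
  N-α→D1 11, N-β→D2 46, N-γ→D1 30, N-δ→D2 37, N-ε→D1 12
  haulage cost 136, fixed 14 → total 150.
Compare {D1}: haulage cost 145 + fixed 8 = 153.
Compare {D1, D2, D3}: haulage cost 136 + fixed 31 = 167.
Compare {D1, D3}: haulage cost 145 + fixed 25 = 170.
All other subsets cost ≥ 153. Minimum total cost: 150.

150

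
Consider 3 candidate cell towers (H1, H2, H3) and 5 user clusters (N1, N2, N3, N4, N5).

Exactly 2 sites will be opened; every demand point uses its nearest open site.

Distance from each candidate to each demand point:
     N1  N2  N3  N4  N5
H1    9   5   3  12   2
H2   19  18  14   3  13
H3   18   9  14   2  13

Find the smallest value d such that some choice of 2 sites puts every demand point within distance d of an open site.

Open {H1, H2}.
  Farthest demand point is N1 at distance 9 (to H1); all others are ≤ 9.
With {H1, H3} the worst case is 9.
With {H2, H3} the worst case is 18.
No size-2 selection achieves below 9.

9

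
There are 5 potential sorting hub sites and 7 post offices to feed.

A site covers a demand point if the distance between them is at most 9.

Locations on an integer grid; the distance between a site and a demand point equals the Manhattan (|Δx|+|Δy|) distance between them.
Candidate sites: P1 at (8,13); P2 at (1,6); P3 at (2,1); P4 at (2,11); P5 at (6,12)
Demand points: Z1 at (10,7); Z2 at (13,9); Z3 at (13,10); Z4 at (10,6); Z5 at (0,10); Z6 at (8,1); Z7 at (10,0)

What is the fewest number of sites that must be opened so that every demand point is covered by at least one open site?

3

Coverage sets (demand points within 9 of each site):
  P1: {Z1, Z2, Z3, Z4}
  P2: {Z4, Z5}
  P3: {Z6, Z7}
  P4: {Z5}
  P5: {Z1, Z3, Z5}
No 2 sites suffice: every size-2 union leaves at least one demand point uncovered.
But {P1, P2, P3} covers everything, so the minimum is 3.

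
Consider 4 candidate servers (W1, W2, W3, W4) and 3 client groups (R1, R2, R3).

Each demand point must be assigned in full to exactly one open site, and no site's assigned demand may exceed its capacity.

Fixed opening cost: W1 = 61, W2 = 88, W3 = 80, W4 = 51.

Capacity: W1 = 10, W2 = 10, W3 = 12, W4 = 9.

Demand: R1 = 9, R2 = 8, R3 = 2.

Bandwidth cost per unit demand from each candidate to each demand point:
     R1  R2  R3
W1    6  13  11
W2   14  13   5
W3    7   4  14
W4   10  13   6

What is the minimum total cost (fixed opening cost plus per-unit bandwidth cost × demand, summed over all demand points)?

255

Open {W1, W3}; cheapest assignment that respects the capacities:
  W1 (cap 10, load 9): R1 — cost 9×6 = 54
  W3 (cap 12, load 10): R2, R3 — cost 8×4 + 2×14 = 60
  Shipping 114, fixed 141 → total 255.
  Any other capacity-feasible assignment to {W1, W3} ships for at least 114.
Compare {W3, W4}: its best feasible assignment gives total 281.
Compare {W1, W3, W4}: its best feasible assignment gives total 290.
Every other set of open sites that can feasibly serve all demand totals ≥ 281 even under its best assignment. Minimum: 255.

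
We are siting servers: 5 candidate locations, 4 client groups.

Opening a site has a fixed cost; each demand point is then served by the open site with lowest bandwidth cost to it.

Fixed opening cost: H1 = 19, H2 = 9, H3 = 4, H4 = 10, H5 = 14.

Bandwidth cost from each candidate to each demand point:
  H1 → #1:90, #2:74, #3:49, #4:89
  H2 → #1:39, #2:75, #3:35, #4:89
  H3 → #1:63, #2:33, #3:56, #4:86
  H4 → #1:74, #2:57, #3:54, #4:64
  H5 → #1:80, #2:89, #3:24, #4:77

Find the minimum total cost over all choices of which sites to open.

Open {H2, H3, H4}: assign each demand point to its cheapest open site.
  #1→H2 39, #2→H3 33, #3→H2 35, #4→H4 64
  bandwidth cost 171, fixed 23 → total 194.
Compare {H2, H3, H4, H5}: bandwidth cost 160 + fixed 37 = 197.
Compare {H2, H3, H5}: bandwidth cost 173 + fixed 27 = 200.
Compare {H2, H3}: bandwidth cost 193 + fixed 13 = 206.
All other subsets cost ≥ 197. Minimum total cost: 194.

194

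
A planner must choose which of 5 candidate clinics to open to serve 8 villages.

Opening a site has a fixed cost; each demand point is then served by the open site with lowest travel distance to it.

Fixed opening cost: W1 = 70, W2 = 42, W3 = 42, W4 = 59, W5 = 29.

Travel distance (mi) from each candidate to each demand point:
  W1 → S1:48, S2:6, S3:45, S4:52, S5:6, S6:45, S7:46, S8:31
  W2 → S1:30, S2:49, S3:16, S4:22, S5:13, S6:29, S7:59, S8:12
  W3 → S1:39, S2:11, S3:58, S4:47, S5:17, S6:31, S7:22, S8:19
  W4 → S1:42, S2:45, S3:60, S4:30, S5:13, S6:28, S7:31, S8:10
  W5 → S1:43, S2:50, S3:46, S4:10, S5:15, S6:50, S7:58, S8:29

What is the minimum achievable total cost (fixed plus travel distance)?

Open {W2, W3}: assign each demand point to its cheapest open site.
  S1→W2 30, S2→W3 11, S3→W2 16, S4→W2 22, S5→W2 13, S6→W2 29, S7→W3 22, S8→W2 12
  travel distance 155, fixed 84 → total 239.
Compare {W2, W3, W5}: travel distance 143 + fixed 113 = 256.
Compare {W3, W5}: travel distance 193 + fixed 71 = 264.
Compare {W2}: travel distance 230 + fixed 42 = 272.
All other subsets cost ≥ 256. Minimum total cost: 239.

239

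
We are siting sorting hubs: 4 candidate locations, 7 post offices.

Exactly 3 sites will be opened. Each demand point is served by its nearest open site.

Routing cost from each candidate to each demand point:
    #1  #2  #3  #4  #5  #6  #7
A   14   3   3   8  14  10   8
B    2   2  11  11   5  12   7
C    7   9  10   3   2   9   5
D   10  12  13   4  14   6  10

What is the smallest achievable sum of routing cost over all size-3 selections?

26

Open {A, B, C}.
  #1→B 2, #2→B 2, #3→A 3, #4→C 3, #5→C 2, #6→C 9, #7→C 5  ⇒ total 26.
Compare {A, B, D}: total 29.
Compare {A, C, D}: total 29.
No size-3 selection does better; minimum is 26.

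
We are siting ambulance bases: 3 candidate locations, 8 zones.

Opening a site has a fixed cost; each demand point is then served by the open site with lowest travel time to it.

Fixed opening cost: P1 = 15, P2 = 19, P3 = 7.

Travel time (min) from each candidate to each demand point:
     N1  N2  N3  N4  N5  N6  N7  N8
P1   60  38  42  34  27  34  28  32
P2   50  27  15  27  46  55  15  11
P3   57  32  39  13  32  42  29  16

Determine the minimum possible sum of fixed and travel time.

Open {P2, P3}: assign each demand point to its cheapest open site.
  N1→P2 50, N2→P2 27, N3→P2 15, N4→P3 13, N5→P3 32, N6→P3 42, N7→P2 15, N8→P2 11
  travel time 205, fixed 26 → total 231.
Compare {P1, P2, P3}: travel time 192 + fixed 41 = 233.
Compare {P1, P2}: travel time 206 + fixed 34 = 240.
Compare {P2}: travel time 246 + fixed 19 = 265.
All other subsets cost ≥ 233. Minimum total cost: 231.

231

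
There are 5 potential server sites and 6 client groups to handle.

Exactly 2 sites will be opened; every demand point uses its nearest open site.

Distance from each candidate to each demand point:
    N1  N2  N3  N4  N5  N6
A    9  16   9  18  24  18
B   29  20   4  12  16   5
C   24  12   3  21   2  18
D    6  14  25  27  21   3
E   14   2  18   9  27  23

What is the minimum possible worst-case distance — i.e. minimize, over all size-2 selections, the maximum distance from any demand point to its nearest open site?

16

Open {A, B}.
  Farthest demand point is N2 at distance 16 (to A); all others are ≤ 16.
With {B, D} the worst case is 16.
With {B, E} the worst case is 16.
No size-2 selection achieves below 16.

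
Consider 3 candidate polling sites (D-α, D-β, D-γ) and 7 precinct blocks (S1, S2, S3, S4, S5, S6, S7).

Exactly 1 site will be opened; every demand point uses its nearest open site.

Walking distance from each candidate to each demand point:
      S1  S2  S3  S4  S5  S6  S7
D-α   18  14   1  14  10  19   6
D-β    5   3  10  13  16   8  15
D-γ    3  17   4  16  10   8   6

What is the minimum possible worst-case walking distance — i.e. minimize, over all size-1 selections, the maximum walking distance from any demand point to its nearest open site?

16

Open {D-β}.
  Farthest demand point is S5 at walking distance 16 (to D-β); all others are ≤ 16.
With {D-γ} the worst case is 17.
With {D-α} the worst case is 19.
No size-1 selection achieves below 16.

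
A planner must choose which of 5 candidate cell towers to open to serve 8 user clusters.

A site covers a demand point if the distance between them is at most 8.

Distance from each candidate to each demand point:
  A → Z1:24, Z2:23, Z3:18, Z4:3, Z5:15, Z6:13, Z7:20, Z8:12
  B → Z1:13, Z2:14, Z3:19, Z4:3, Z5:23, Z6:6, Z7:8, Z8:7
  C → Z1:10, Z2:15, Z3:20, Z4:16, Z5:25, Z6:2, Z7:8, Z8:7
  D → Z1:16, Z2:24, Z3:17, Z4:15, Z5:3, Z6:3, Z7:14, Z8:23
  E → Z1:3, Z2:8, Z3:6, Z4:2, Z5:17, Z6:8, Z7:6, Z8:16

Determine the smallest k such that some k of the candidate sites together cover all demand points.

3

Coverage sets (demand points within 8 of each site):
  A: {Z4}
  B: {Z4, Z6, Z7, Z8}
  C: {Z6, Z7, Z8}
  D: {Z5, Z6}
  E: {Z1, Z2, Z3, Z4, Z6, Z7}
No 2 sites suffice: every size-2 union leaves at least one demand point uncovered.
But {B, D, E} covers everything, so the minimum is 3.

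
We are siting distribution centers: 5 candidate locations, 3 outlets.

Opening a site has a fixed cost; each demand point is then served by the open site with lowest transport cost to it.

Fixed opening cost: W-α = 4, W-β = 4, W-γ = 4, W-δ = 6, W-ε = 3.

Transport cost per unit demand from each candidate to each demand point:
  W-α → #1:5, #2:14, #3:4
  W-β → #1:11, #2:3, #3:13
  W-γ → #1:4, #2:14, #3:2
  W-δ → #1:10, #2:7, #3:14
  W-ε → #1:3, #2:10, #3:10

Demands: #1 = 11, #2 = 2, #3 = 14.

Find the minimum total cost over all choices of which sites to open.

Open {W-β, W-γ, W-ε}: assign each demand point to its cheapest open site.
  #1→W-ε 11×3=33, #2→W-β 2×3=6, #3→W-γ 14×2=28
  transport cost 67, fixed 11 → total 78.
Compare {W-α, W-β, W-γ, W-ε}: transport cost 67 + fixed 15 = 82.
Compare {W-β, W-γ, W-δ, W-ε}: transport cost 67 + fixed 17 = 84.
Compare {W-β, W-γ}: transport cost 78 + fixed 8 = 86.
All other subsets cost ≥ 82. Minimum total cost: 78.

78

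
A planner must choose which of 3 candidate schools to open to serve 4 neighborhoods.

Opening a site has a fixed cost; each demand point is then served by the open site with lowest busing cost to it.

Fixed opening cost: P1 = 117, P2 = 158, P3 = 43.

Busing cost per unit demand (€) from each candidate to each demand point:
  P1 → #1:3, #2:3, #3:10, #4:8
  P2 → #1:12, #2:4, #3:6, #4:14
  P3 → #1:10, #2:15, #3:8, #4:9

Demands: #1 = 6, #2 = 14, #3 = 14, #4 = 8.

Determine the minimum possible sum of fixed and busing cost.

Open {P1}: assign each demand point to its cheapest open site.
  #1→P1 6×3=18, #2→P1 14×3=42, #3→P1 14×10=140, #4→P1 8×8=64
  busing cost 264, fixed 117 → total 381.
Compare {P1, P3}: busing cost 236 + fixed 160 = 396.
Compare {P2, P3}: busing cost 272 + fixed 201 = 473.
Compare {P2}: busing cost 324 + fixed 158 = 482.
All other subsets cost ≥ 396. Minimum total cost: 381.

381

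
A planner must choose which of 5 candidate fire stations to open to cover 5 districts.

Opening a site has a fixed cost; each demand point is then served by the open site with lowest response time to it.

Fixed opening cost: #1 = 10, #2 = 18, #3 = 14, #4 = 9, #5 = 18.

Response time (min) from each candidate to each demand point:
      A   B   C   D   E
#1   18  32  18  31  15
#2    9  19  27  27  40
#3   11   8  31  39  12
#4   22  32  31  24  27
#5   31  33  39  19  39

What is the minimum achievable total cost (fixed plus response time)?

Open {#1, #3}: assign each demand point to its cheapest open site.
  A→#3 11, B→#3 8, C→#1 18, D→#1 31, E→#3 12
  response time 80, fixed 24 → total 104.
Compare {#1, #3, #4}: response time 73 + fixed 33 = 106.
Compare {#3, #4}: response time 86 + fixed 23 = 109.
Compare {#1, #3, #5}: response time 68 + fixed 42 = 110.
All other subsets cost ≥ 106. Minimum total cost: 104.

104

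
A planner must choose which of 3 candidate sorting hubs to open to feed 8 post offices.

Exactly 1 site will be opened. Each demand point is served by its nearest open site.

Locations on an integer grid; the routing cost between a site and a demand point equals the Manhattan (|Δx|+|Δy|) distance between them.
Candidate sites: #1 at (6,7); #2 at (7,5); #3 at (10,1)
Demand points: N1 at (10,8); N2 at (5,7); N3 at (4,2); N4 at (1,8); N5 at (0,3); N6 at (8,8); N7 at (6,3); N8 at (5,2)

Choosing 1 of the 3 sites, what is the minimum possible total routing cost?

Open {#1}.
  N1→#1 5, N2→#1 1, N3→#1 7, N4→#1 6, N5→#1 10, N6→#1 3, N7→#1 4, N8→#1 6  ⇒ total 42.
Compare {#2}: total 46.
Compare {#3}: total 74.

42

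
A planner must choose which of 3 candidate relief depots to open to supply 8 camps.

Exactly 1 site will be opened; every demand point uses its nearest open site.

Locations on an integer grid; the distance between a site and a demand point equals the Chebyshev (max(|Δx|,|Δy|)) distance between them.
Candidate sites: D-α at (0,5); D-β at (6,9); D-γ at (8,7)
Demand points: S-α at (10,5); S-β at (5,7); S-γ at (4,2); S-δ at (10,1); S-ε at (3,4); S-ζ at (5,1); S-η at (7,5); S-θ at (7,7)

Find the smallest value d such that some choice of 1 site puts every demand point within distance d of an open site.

Open {D-γ}.
  Farthest demand point is S-δ at distance 6 (to D-γ); all others are ≤ 6.
With {D-β} the worst case is 8.
With {D-α} the worst case is 10.
No size-1 selection achieves below 6.

6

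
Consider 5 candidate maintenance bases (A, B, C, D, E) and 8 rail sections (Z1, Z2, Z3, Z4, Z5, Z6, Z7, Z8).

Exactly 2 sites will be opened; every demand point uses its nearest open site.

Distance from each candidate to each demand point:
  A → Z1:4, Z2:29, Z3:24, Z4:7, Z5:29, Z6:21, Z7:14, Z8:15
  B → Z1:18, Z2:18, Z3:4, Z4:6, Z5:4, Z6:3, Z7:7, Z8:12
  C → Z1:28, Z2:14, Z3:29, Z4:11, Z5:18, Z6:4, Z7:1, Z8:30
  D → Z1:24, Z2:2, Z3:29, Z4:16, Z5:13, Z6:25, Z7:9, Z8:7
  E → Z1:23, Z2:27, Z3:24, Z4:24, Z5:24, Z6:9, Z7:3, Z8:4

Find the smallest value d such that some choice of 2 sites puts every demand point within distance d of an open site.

Open {A, B}.
  Farthest demand point is Z2 at distance 18 (to B); all others are ≤ 18.
With {B, C} the worst case is 18.
With {B, D} the worst case is 18.
No size-2 selection achieves below 18.

18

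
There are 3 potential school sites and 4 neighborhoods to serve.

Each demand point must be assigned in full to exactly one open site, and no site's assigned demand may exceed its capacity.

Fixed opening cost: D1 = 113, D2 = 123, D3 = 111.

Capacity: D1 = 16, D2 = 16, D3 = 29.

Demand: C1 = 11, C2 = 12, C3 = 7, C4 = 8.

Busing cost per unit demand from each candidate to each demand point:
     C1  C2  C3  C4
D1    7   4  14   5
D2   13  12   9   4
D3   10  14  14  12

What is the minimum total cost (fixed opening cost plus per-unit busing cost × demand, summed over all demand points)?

576

Open {D1, D3}; cheapest assignment that respects the capacities:
  D1 (cap 16, load 12): C2 — cost 12×4 = 48
  D3 (cap 29, load 26): C1, C3, C4 — cost 11×10 + 7×14 + 8×12 = 304
  Shipping 352, fixed 224 → total 576.
  Any other capacity-feasible assignment to {D1, D3} ships for at least 352.
Compare {D1, D2, D3}: its best feasible assignment gives total 600.
Compare {D2, D3}: its best feasible assignment gives total 607.
Every other set of open sites that can feasibly serve all demand totals ≥ 600 even under its best assignment. Minimum: 576.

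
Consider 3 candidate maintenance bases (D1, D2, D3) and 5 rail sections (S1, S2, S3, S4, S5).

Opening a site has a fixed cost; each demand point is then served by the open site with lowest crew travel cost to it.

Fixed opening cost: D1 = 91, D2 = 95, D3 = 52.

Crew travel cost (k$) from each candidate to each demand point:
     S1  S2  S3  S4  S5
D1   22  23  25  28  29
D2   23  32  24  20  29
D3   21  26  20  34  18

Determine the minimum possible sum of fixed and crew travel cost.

Open {D3}: assign each demand point to its cheapest open site.
  S1→D3 21, S2→D3 26, S3→D3 20, S4→D3 34, S5→D3 18
  crew travel cost 119, fixed 52 → total 171.
Compare {D1}: crew travel cost 127 + fixed 91 = 218.
Compare {D2}: crew travel cost 128 + fixed 95 = 223.
Compare {D2, D3}: crew travel cost 105 + fixed 147 = 252.
All other subsets cost ≥ 218. Minimum total cost: 171.

171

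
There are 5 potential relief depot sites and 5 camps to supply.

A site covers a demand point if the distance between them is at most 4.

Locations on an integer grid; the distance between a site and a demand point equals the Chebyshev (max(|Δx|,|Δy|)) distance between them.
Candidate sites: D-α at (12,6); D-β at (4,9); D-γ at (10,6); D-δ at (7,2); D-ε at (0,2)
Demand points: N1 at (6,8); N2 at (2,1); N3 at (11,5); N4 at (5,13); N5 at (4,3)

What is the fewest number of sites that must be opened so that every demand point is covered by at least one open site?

3

Coverage sets (demand points within 4 of each site):
  D-α: {N3}
  D-β: {N1, N4}
  D-γ: {N1, N3}
  D-δ: {N3, N5}
  D-ε: {N2, N5}
No 2 sites suffice: every size-2 union leaves at least one demand point uncovered.
But {D-α, D-β, D-ε} covers everything, so the minimum is 3.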